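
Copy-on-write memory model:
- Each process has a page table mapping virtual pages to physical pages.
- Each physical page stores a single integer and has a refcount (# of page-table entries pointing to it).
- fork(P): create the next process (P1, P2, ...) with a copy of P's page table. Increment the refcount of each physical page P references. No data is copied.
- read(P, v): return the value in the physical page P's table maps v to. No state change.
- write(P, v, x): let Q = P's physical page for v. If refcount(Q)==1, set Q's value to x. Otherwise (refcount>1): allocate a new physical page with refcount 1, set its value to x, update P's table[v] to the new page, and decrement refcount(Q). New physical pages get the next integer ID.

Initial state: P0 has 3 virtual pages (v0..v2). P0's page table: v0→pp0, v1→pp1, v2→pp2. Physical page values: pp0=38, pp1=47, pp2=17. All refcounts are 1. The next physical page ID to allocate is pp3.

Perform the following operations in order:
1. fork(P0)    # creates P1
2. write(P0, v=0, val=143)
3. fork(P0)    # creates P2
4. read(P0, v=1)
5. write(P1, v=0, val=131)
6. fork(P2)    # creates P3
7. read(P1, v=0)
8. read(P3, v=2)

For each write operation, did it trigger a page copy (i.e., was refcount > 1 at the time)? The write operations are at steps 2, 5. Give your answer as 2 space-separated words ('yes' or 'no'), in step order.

Op 1: fork(P0) -> P1. 3 ppages; refcounts: pp0:2 pp1:2 pp2:2
Op 2: write(P0, v0, 143). refcount(pp0)=2>1 -> COPY to pp3. 4 ppages; refcounts: pp0:1 pp1:2 pp2:2 pp3:1
Op 3: fork(P0) -> P2. 4 ppages; refcounts: pp0:1 pp1:3 pp2:3 pp3:2
Op 4: read(P0, v1) -> 47. No state change.
Op 5: write(P1, v0, 131). refcount(pp0)=1 -> write in place. 4 ppages; refcounts: pp0:1 pp1:3 pp2:3 pp3:2
Op 6: fork(P2) -> P3. 4 ppages; refcounts: pp0:1 pp1:4 pp2:4 pp3:3
Op 7: read(P1, v0) -> 131. No state change.
Op 8: read(P3, v2) -> 17. No state change.

yes no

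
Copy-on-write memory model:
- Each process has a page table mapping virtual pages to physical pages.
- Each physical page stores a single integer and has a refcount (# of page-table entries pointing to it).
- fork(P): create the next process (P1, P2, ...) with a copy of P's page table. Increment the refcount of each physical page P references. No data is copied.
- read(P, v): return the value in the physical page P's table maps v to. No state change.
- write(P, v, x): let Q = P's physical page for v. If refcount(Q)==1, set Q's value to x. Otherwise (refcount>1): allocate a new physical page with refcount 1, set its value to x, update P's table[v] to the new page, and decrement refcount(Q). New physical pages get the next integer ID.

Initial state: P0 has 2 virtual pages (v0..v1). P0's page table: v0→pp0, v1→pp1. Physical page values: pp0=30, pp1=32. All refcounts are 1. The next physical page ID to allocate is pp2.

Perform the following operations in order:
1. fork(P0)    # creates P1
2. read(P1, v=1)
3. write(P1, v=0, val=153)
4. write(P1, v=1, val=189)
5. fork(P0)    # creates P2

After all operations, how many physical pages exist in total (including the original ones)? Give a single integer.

Answer: 4

Derivation:
Op 1: fork(P0) -> P1. 2 ppages; refcounts: pp0:2 pp1:2
Op 2: read(P1, v1) -> 32. No state change.
Op 3: write(P1, v0, 153). refcount(pp0)=2>1 -> COPY to pp2. 3 ppages; refcounts: pp0:1 pp1:2 pp2:1
Op 4: write(P1, v1, 189). refcount(pp1)=2>1 -> COPY to pp3. 4 ppages; refcounts: pp0:1 pp1:1 pp2:1 pp3:1
Op 5: fork(P0) -> P2. 4 ppages; refcounts: pp0:2 pp1:2 pp2:1 pp3:1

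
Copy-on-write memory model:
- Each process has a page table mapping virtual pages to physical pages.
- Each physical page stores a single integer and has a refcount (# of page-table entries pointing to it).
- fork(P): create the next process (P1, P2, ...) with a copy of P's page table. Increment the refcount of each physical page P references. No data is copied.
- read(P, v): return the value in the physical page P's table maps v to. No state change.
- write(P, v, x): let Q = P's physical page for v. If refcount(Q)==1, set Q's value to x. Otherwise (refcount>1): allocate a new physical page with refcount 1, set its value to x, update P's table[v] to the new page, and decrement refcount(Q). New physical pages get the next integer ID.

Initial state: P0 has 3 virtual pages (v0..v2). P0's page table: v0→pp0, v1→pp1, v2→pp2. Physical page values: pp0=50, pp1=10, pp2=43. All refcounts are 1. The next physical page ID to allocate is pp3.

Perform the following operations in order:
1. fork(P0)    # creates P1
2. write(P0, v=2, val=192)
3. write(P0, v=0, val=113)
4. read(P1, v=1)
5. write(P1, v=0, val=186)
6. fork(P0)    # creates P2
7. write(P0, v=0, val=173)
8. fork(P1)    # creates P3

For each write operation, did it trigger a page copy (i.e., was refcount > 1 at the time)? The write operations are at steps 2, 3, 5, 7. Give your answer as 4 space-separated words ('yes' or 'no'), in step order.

Op 1: fork(P0) -> P1. 3 ppages; refcounts: pp0:2 pp1:2 pp2:2
Op 2: write(P0, v2, 192). refcount(pp2)=2>1 -> COPY to pp3. 4 ppages; refcounts: pp0:2 pp1:2 pp2:1 pp3:1
Op 3: write(P0, v0, 113). refcount(pp0)=2>1 -> COPY to pp4. 5 ppages; refcounts: pp0:1 pp1:2 pp2:1 pp3:1 pp4:1
Op 4: read(P1, v1) -> 10. No state change.
Op 5: write(P1, v0, 186). refcount(pp0)=1 -> write in place. 5 ppages; refcounts: pp0:1 pp1:2 pp2:1 pp3:1 pp4:1
Op 6: fork(P0) -> P2. 5 ppages; refcounts: pp0:1 pp1:3 pp2:1 pp3:2 pp4:2
Op 7: write(P0, v0, 173). refcount(pp4)=2>1 -> COPY to pp5. 6 ppages; refcounts: pp0:1 pp1:3 pp2:1 pp3:2 pp4:1 pp5:1
Op 8: fork(P1) -> P3. 6 ppages; refcounts: pp0:2 pp1:4 pp2:2 pp3:2 pp4:1 pp5:1

yes yes no yes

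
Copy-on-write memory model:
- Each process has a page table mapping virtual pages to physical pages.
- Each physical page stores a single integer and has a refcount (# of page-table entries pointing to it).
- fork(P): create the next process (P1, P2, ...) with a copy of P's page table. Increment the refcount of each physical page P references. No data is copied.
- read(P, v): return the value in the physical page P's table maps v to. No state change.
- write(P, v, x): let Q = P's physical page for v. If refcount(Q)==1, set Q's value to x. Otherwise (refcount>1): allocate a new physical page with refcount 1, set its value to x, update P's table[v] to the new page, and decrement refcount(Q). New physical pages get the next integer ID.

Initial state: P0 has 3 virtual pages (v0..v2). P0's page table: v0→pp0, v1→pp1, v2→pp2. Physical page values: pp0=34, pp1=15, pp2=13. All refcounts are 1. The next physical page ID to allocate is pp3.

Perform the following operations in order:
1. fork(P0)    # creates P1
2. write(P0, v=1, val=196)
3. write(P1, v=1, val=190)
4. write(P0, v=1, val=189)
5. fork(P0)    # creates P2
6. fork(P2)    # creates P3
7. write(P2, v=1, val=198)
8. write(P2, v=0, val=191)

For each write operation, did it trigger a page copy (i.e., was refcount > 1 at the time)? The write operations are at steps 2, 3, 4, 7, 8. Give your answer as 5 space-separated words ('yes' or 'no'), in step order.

Op 1: fork(P0) -> P1. 3 ppages; refcounts: pp0:2 pp1:2 pp2:2
Op 2: write(P0, v1, 196). refcount(pp1)=2>1 -> COPY to pp3. 4 ppages; refcounts: pp0:2 pp1:1 pp2:2 pp3:1
Op 3: write(P1, v1, 190). refcount(pp1)=1 -> write in place. 4 ppages; refcounts: pp0:2 pp1:1 pp2:2 pp3:1
Op 4: write(P0, v1, 189). refcount(pp3)=1 -> write in place. 4 ppages; refcounts: pp0:2 pp1:1 pp2:2 pp3:1
Op 5: fork(P0) -> P2. 4 ppages; refcounts: pp0:3 pp1:1 pp2:3 pp3:2
Op 6: fork(P2) -> P3. 4 ppages; refcounts: pp0:4 pp1:1 pp2:4 pp3:3
Op 7: write(P2, v1, 198). refcount(pp3)=3>1 -> COPY to pp4. 5 ppages; refcounts: pp0:4 pp1:1 pp2:4 pp3:2 pp4:1
Op 8: write(P2, v0, 191). refcount(pp0)=4>1 -> COPY to pp5. 6 ppages; refcounts: pp0:3 pp1:1 pp2:4 pp3:2 pp4:1 pp5:1

yes no no yes yes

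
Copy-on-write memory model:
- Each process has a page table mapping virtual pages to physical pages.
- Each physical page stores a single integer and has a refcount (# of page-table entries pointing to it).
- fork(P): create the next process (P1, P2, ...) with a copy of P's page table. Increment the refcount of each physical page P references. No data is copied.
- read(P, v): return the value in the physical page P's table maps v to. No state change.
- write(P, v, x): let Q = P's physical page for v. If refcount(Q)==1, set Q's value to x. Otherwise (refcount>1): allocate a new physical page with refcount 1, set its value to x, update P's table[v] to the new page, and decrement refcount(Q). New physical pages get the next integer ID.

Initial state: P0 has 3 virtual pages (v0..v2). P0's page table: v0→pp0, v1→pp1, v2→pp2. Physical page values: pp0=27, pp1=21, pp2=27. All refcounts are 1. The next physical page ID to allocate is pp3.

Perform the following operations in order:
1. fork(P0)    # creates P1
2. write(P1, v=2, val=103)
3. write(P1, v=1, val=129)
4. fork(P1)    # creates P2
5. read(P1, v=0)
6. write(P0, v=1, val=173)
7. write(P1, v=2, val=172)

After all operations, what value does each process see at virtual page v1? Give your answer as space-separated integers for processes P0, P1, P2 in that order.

Op 1: fork(P0) -> P1. 3 ppages; refcounts: pp0:2 pp1:2 pp2:2
Op 2: write(P1, v2, 103). refcount(pp2)=2>1 -> COPY to pp3. 4 ppages; refcounts: pp0:2 pp1:2 pp2:1 pp3:1
Op 3: write(P1, v1, 129). refcount(pp1)=2>1 -> COPY to pp4. 5 ppages; refcounts: pp0:2 pp1:1 pp2:1 pp3:1 pp4:1
Op 4: fork(P1) -> P2. 5 ppages; refcounts: pp0:3 pp1:1 pp2:1 pp3:2 pp4:2
Op 5: read(P1, v0) -> 27. No state change.
Op 6: write(P0, v1, 173). refcount(pp1)=1 -> write in place. 5 ppages; refcounts: pp0:3 pp1:1 pp2:1 pp3:2 pp4:2
Op 7: write(P1, v2, 172). refcount(pp3)=2>1 -> COPY to pp5. 6 ppages; refcounts: pp0:3 pp1:1 pp2:1 pp3:1 pp4:2 pp5:1
P0: v1 -> pp1 = 173
P1: v1 -> pp4 = 129
P2: v1 -> pp4 = 129

Answer: 173 129 129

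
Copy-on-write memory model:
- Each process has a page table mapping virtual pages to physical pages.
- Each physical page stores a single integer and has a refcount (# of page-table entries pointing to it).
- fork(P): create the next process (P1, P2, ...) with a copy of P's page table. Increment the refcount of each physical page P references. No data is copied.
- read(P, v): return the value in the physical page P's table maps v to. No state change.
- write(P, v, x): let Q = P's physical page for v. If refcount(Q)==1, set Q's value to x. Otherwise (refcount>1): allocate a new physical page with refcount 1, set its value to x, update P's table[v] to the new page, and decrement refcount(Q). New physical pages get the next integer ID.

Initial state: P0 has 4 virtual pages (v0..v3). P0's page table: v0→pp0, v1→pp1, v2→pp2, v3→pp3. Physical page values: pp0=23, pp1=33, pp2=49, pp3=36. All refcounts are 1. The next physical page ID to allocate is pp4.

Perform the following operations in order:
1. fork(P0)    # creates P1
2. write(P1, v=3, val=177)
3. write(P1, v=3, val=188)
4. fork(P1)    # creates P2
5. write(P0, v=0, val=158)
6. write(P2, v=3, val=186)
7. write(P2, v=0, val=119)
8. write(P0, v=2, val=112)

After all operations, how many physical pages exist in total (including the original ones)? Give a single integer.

Op 1: fork(P0) -> P1. 4 ppages; refcounts: pp0:2 pp1:2 pp2:2 pp3:2
Op 2: write(P1, v3, 177). refcount(pp3)=2>1 -> COPY to pp4. 5 ppages; refcounts: pp0:2 pp1:2 pp2:2 pp3:1 pp4:1
Op 3: write(P1, v3, 188). refcount(pp4)=1 -> write in place. 5 ppages; refcounts: pp0:2 pp1:2 pp2:2 pp3:1 pp4:1
Op 4: fork(P1) -> P2. 5 ppages; refcounts: pp0:3 pp1:3 pp2:3 pp3:1 pp4:2
Op 5: write(P0, v0, 158). refcount(pp0)=3>1 -> COPY to pp5. 6 ppages; refcounts: pp0:2 pp1:3 pp2:3 pp3:1 pp4:2 pp5:1
Op 6: write(P2, v3, 186). refcount(pp4)=2>1 -> COPY to pp6. 7 ppages; refcounts: pp0:2 pp1:3 pp2:3 pp3:1 pp4:1 pp5:1 pp6:1
Op 7: write(P2, v0, 119). refcount(pp0)=2>1 -> COPY to pp7. 8 ppages; refcounts: pp0:1 pp1:3 pp2:3 pp3:1 pp4:1 pp5:1 pp6:1 pp7:1
Op 8: write(P0, v2, 112). refcount(pp2)=3>1 -> COPY to pp8. 9 ppages; refcounts: pp0:1 pp1:3 pp2:2 pp3:1 pp4:1 pp5:1 pp6:1 pp7:1 pp8:1

Answer: 9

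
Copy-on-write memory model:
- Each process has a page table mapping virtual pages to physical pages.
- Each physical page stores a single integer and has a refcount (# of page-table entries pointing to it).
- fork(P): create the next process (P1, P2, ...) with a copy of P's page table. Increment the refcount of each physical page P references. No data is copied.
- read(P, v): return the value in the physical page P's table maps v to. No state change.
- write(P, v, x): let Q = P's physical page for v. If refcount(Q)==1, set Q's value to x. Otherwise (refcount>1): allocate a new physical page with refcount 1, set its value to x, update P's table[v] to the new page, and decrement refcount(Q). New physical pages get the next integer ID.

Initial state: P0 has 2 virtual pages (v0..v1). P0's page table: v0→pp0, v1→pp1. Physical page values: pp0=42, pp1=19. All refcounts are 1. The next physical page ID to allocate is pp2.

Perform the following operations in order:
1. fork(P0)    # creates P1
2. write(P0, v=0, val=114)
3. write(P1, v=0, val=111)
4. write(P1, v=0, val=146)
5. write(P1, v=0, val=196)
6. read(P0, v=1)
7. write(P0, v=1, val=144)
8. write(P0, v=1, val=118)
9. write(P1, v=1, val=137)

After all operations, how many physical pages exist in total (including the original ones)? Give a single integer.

Answer: 4

Derivation:
Op 1: fork(P0) -> P1. 2 ppages; refcounts: pp0:2 pp1:2
Op 2: write(P0, v0, 114). refcount(pp0)=2>1 -> COPY to pp2. 3 ppages; refcounts: pp0:1 pp1:2 pp2:1
Op 3: write(P1, v0, 111). refcount(pp0)=1 -> write in place. 3 ppages; refcounts: pp0:1 pp1:2 pp2:1
Op 4: write(P1, v0, 146). refcount(pp0)=1 -> write in place. 3 ppages; refcounts: pp0:1 pp1:2 pp2:1
Op 5: write(P1, v0, 196). refcount(pp0)=1 -> write in place. 3 ppages; refcounts: pp0:1 pp1:2 pp2:1
Op 6: read(P0, v1) -> 19. No state change.
Op 7: write(P0, v1, 144). refcount(pp1)=2>1 -> COPY to pp3. 4 ppages; refcounts: pp0:1 pp1:1 pp2:1 pp3:1
Op 8: write(P0, v1, 118). refcount(pp3)=1 -> write in place. 4 ppages; refcounts: pp0:1 pp1:1 pp2:1 pp3:1
Op 9: write(P1, v1, 137). refcount(pp1)=1 -> write in place. 4 ppages; refcounts: pp0:1 pp1:1 pp2:1 pp3:1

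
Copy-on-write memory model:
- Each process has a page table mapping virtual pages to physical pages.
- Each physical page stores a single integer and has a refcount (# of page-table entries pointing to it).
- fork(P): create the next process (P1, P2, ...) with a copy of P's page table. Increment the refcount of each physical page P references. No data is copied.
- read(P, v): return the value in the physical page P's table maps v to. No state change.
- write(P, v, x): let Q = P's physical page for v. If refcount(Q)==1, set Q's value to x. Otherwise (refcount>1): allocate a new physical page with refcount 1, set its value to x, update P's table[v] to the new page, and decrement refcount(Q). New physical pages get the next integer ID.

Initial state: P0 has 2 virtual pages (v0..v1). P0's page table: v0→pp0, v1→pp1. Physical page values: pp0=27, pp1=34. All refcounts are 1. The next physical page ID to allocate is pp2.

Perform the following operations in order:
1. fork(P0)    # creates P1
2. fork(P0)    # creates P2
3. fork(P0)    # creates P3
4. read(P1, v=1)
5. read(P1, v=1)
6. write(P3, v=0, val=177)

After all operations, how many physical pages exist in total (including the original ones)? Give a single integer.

Answer: 3

Derivation:
Op 1: fork(P0) -> P1. 2 ppages; refcounts: pp0:2 pp1:2
Op 2: fork(P0) -> P2. 2 ppages; refcounts: pp0:3 pp1:3
Op 3: fork(P0) -> P3. 2 ppages; refcounts: pp0:4 pp1:4
Op 4: read(P1, v1) -> 34. No state change.
Op 5: read(P1, v1) -> 34. No state change.
Op 6: write(P3, v0, 177). refcount(pp0)=4>1 -> COPY to pp2. 3 ppages; refcounts: pp0:3 pp1:4 pp2:1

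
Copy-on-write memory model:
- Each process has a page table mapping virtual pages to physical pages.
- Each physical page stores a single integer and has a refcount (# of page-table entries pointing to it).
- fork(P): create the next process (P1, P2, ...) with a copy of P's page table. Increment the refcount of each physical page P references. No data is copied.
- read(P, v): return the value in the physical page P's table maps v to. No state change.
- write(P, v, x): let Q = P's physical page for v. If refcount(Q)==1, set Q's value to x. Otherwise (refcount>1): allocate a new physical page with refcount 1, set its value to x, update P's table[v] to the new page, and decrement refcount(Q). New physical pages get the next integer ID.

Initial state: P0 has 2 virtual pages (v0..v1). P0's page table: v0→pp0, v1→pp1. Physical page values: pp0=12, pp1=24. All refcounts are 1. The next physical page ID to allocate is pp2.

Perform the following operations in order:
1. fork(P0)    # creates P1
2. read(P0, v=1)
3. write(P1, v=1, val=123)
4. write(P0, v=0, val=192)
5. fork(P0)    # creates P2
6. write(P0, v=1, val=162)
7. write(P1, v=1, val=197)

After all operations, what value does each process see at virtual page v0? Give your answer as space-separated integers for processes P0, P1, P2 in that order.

Op 1: fork(P0) -> P1. 2 ppages; refcounts: pp0:2 pp1:2
Op 2: read(P0, v1) -> 24. No state change.
Op 3: write(P1, v1, 123). refcount(pp1)=2>1 -> COPY to pp2. 3 ppages; refcounts: pp0:2 pp1:1 pp2:1
Op 4: write(P0, v0, 192). refcount(pp0)=2>1 -> COPY to pp3. 4 ppages; refcounts: pp0:1 pp1:1 pp2:1 pp3:1
Op 5: fork(P0) -> P2. 4 ppages; refcounts: pp0:1 pp1:2 pp2:1 pp3:2
Op 6: write(P0, v1, 162). refcount(pp1)=2>1 -> COPY to pp4. 5 ppages; refcounts: pp0:1 pp1:1 pp2:1 pp3:2 pp4:1
Op 7: write(P1, v1, 197). refcount(pp2)=1 -> write in place. 5 ppages; refcounts: pp0:1 pp1:1 pp2:1 pp3:2 pp4:1
P0: v0 -> pp3 = 192
P1: v0 -> pp0 = 12
P2: v0 -> pp3 = 192

Answer: 192 12 192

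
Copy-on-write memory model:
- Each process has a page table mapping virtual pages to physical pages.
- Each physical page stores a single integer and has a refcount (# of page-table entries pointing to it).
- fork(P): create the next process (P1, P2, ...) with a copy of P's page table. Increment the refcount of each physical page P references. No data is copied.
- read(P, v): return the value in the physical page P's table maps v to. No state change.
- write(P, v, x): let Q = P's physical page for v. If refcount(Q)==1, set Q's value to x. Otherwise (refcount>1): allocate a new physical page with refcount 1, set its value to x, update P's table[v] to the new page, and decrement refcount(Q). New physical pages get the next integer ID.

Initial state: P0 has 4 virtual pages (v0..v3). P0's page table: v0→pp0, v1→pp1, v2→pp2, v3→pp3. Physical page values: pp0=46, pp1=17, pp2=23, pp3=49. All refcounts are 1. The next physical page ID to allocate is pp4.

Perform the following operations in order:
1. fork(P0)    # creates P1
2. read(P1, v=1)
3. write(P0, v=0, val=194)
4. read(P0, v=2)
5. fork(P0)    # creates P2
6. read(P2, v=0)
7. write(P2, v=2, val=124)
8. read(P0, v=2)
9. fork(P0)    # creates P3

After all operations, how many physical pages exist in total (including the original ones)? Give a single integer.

Op 1: fork(P0) -> P1. 4 ppages; refcounts: pp0:2 pp1:2 pp2:2 pp3:2
Op 2: read(P1, v1) -> 17. No state change.
Op 3: write(P0, v0, 194). refcount(pp0)=2>1 -> COPY to pp4. 5 ppages; refcounts: pp0:1 pp1:2 pp2:2 pp3:2 pp4:1
Op 4: read(P0, v2) -> 23. No state change.
Op 5: fork(P0) -> P2. 5 ppages; refcounts: pp0:1 pp1:3 pp2:3 pp3:3 pp4:2
Op 6: read(P2, v0) -> 194. No state change.
Op 7: write(P2, v2, 124). refcount(pp2)=3>1 -> COPY to pp5. 6 ppages; refcounts: pp0:1 pp1:3 pp2:2 pp3:3 pp4:2 pp5:1
Op 8: read(P0, v2) -> 23. No state change.
Op 9: fork(P0) -> P3. 6 ppages; refcounts: pp0:1 pp1:4 pp2:3 pp3:4 pp4:3 pp5:1

Answer: 6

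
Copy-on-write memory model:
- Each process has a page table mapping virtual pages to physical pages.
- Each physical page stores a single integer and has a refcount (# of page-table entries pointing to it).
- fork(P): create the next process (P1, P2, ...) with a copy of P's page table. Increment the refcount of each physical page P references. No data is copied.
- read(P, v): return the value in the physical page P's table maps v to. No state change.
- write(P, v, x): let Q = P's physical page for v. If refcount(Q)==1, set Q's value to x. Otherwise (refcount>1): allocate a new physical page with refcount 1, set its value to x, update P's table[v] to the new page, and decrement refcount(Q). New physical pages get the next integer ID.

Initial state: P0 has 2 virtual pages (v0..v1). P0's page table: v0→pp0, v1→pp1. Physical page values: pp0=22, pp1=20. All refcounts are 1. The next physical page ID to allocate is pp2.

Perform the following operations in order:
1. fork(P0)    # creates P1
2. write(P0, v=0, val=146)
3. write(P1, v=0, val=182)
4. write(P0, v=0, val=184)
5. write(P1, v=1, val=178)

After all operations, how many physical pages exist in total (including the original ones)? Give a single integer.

Op 1: fork(P0) -> P1. 2 ppages; refcounts: pp0:2 pp1:2
Op 2: write(P0, v0, 146). refcount(pp0)=2>1 -> COPY to pp2. 3 ppages; refcounts: pp0:1 pp1:2 pp2:1
Op 3: write(P1, v0, 182). refcount(pp0)=1 -> write in place. 3 ppages; refcounts: pp0:1 pp1:2 pp2:1
Op 4: write(P0, v0, 184). refcount(pp2)=1 -> write in place. 3 ppages; refcounts: pp0:1 pp1:2 pp2:1
Op 5: write(P1, v1, 178). refcount(pp1)=2>1 -> COPY to pp3. 4 ppages; refcounts: pp0:1 pp1:1 pp2:1 pp3:1

Answer: 4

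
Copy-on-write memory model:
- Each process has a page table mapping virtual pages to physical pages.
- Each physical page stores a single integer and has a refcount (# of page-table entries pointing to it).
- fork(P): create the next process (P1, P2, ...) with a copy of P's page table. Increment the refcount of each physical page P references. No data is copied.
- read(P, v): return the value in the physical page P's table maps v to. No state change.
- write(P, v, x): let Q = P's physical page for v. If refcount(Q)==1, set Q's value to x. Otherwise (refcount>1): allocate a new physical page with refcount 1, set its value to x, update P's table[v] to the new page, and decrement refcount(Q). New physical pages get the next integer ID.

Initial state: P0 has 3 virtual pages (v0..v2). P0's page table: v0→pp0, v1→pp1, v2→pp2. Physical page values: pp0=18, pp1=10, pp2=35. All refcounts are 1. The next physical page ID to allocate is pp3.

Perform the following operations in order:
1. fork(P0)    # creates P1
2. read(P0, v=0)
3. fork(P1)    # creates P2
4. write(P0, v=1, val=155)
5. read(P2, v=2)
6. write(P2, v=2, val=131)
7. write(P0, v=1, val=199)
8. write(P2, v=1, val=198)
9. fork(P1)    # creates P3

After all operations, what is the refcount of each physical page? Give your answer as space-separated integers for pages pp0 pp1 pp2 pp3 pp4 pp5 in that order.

Answer: 4 2 3 1 1 1

Derivation:
Op 1: fork(P0) -> P1. 3 ppages; refcounts: pp0:2 pp1:2 pp2:2
Op 2: read(P0, v0) -> 18. No state change.
Op 3: fork(P1) -> P2. 3 ppages; refcounts: pp0:3 pp1:3 pp2:3
Op 4: write(P0, v1, 155). refcount(pp1)=3>1 -> COPY to pp3. 4 ppages; refcounts: pp0:3 pp1:2 pp2:3 pp3:1
Op 5: read(P2, v2) -> 35. No state change.
Op 6: write(P2, v2, 131). refcount(pp2)=3>1 -> COPY to pp4. 5 ppages; refcounts: pp0:3 pp1:2 pp2:2 pp3:1 pp4:1
Op 7: write(P0, v1, 199). refcount(pp3)=1 -> write in place. 5 ppages; refcounts: pp0:3 pp1:2 pp2:2 pp3:1 pp4:1
Op 8: write(P2, v1, 198). refcount(pp1)=2>1 -> COPY to pp5. 6 ppages; refcounts: pp0:3 pp1:1 pp2:2 pp3:1 pp4:1 pp5:1
Op 9: fork(P1) -> P3. 6 ppages; refcounts: pp0:4 pp1:2 pp2:3 pp3:1 pp4:1 pp5:1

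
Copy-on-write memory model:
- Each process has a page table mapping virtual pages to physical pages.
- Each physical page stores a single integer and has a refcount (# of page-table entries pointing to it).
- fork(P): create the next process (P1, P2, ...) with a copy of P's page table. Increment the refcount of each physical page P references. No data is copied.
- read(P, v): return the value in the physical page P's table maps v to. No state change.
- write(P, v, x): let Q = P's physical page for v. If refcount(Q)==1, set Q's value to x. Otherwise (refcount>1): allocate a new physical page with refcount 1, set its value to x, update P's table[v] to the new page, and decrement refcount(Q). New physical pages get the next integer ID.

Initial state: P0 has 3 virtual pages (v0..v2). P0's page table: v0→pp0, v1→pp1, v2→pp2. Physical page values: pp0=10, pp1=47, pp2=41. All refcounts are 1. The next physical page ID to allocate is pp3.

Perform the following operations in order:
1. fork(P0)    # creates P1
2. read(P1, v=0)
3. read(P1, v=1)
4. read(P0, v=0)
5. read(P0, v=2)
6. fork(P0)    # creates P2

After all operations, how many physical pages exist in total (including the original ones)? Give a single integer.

Op 1: fork(P0) -> P1. 3 ppages; refcounts: pp0:2 pp1:2 pp2:2
Op 2: read(P1, v0) -> 10. No state change.
Op 3: read(P1, v1) -> 47. No state change.
Op 4: read(P0, v0) -> 10. No state change.
Op 5: read(P0, v2) -> 41. No state change.
Op 6: fork(P0) -> P2. 3 ppages; refcounts: pp0:3 pp1:3 pp2:3

Answer: 3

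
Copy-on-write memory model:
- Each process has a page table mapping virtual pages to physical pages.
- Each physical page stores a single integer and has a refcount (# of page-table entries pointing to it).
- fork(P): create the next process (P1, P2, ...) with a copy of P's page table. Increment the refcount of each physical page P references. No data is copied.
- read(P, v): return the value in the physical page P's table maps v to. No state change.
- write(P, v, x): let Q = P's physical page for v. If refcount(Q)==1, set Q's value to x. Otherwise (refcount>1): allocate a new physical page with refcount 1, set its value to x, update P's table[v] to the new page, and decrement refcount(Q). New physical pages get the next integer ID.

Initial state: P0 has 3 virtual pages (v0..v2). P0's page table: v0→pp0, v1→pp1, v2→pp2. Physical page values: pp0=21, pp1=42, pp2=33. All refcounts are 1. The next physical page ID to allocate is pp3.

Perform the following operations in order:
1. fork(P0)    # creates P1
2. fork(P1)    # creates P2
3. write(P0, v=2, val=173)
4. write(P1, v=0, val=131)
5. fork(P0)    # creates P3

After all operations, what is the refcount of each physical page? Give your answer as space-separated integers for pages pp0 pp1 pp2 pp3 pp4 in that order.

Op 1: fork(P0) -> P1. 3 ppages; refcounts: pp0:2 pp1:2 pp2:2
Op 2: fork(P1) -> P2. 3 ppages; refcounts: pp0:3 pp1:3 pp2:3
Op 3: write(P0, v2, 173). refcount(pp2)=3>1 -> COPY to pp3. 4 ppages; refcounts: pp0:3 pp1:3 pp2:2 pp3:1
Op 4: write(P1, v0, 131). refcount(pp0)=3>1 -> COPY to pp4. 5 ppages; refcounts: pp0:2 pp1:3 pp2:2 pp3:1 pp4:1
Op 5: fork(P0) -> P3. 5 ppages; refcounts: pp0:3 pp1:4 pp2:2 pp3:2 pp4:1

Answer: 3 4 2 2 1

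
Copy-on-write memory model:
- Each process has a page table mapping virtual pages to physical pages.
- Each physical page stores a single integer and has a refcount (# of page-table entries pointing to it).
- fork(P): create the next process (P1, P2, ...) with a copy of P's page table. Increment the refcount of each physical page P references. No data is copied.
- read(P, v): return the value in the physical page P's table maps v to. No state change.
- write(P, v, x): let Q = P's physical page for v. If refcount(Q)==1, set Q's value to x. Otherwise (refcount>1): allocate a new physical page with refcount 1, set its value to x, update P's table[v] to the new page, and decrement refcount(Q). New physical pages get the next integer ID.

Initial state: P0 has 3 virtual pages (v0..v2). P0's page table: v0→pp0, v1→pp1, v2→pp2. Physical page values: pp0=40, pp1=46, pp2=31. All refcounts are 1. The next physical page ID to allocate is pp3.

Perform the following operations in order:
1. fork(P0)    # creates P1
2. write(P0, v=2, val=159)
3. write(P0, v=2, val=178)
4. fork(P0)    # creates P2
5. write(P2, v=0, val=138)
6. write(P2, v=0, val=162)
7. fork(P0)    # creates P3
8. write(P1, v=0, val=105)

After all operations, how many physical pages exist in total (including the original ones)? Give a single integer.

Op 1: fork(P0) -> P1. 3 ppages; refcounts: pp0:2 pp1:2 pp2:2
Op 2: write(P0, v2, 159). refcount(pp2)=2>1 -> COPY to pp3. 4 ppages; refcounts: pp0:2 pp1:2 pp2:1 pp3:1
Op 3: write(P0, v2, 178). refcount(pp3)=1 -> write in place. 4 ppages; refcounts: pp0:2 pp1:2 pp2:1 pp3:1
Op 4: fork(P0) -> P2. 4 ppages; refcounts: pp0:3 pp1:3 pp2:1 pp3:2
Op 5: write(P2, v0, 138). refcount(pp0)=3>1 -> COPY to pp4. 5 ppages; refcounts: pp0:2 pp1:3 pp2:1 pp3:2 pp4:1
Op 6: write(P2, v0, 162). refcount(pp4)=1 -> write in place. 5 ppages; refcounts: pp0:2 pp1:3 pp2:1 pp3:2 pp4:1
Op 7: fork(P0) -> P3. 5 ppages; refcounts: pp0:3 pp1:4 pp2:1 pp3:3 pp4:1
Op 8: write(P1, v0, 105). refcount(pp0)=3>1 -> COPY to pp5. 6 ppages; refcounts: pp0:2 pp1:4 pp2:1 pp3:3 pp4:1 pp5:1

Answer: 6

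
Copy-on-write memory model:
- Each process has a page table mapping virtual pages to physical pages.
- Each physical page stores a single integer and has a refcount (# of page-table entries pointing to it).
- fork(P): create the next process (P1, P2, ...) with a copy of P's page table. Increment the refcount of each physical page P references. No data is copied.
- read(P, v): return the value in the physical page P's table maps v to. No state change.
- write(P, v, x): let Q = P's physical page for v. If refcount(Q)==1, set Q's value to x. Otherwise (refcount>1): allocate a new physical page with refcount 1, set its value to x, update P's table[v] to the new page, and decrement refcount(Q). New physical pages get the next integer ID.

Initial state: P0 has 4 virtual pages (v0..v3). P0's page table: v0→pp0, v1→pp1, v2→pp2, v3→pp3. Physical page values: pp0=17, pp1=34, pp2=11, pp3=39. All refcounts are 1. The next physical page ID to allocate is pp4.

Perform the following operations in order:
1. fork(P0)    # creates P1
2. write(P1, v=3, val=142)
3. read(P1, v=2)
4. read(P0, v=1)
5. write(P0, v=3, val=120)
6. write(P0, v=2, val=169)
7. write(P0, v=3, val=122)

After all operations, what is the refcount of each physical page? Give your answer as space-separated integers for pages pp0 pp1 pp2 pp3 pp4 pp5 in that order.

Answer: 2 2 1 1 1 1

Derivation:
Op 1: fork(P0) -> P1. 4 ppages; refcounts: pp0:2 pp1:2 pp2:2 pp3:2
Op 2: write(P1, v3, 142). refcount(pp3)=2>1 -> COPY to pp4. 5 ppages; refcounts: pp0:2 pp1:2 pp2:2 pp3:1 pp4:1
Op 3: read(P1, v2) -> 11. No state change.
Op 4: read(P0, v1) -> 34. No state change.
Op 5: write(P0, v3, 120). refcount(pp3)=1 -> write in place. 5 ppages; refcounts: pp0:2 pp1:2 pp2:2 pp3:1 pp4:1
Op 6: write(P0, v2, 169). refcount(pp2)=2>1 -> COPY to pp5. 6 ppages; refcounts: pp0:2 pp1:2 pp2:1 pp3:1 pp4:1 pp5:1
Op 7: write(P0, v3, 122). refcount(pp3)=1 -> write in place. 6 ppages; refcounts: pp0:2 pp1:2 pp2:1 pp3:1 pp4:1 pp5:1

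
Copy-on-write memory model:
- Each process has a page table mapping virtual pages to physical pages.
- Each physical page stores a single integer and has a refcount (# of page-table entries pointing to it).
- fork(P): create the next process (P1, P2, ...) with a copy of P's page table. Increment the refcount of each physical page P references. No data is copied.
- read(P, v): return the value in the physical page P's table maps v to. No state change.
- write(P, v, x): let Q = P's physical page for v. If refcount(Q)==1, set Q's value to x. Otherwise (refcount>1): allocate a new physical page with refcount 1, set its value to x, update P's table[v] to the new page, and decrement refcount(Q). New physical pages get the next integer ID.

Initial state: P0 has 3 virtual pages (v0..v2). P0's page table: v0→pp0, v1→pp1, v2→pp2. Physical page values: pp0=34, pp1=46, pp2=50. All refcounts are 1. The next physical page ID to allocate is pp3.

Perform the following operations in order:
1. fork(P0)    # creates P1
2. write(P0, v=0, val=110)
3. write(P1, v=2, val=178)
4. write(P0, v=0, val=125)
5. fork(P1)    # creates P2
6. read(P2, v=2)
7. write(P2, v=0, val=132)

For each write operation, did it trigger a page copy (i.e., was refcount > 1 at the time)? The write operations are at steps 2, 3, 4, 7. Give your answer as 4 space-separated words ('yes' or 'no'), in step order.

Op 1: fork(P0) -> P1. 3 ppages; refcounts: pp0:2 pp1:2 pp2:2
Op 2: write(P0, v0, 110). refcount(pp0)=2>1 -> COPY to pp3. 4 ppages; refcounts: pp0:1 pp1:2 pp2:2 pp3:1
Op 3: write(P1, v2, 178). refcount(pp2)=2>1 -> COPY to pp4. 5 ppages; refcounts: pp0:1 pp1:2 pp2:1 pp3:1 pp4:1
Op 4: write(P0, v0, 125). refcount(pp3)=1 -> write in place. 5 ppages; refcounts: pp0:1 pp1:2 pp2:1 pp3:1 pp4:1
Op 5: fork(P1) -> P2. 5 ppages; refcounts: pp0:2 pp1:3 pp2:1 pp3:1 pp4:2
Op 6: read(P2, v2) -> 178. No state change.
Op 7: write(P2, v0, 132). refcount(pp0)=2>1 -> COPY to pp5. 6 ppages; refcounts: pp0:1 pp1:3 pp2:1 pp3:1 pp4:2 pp5:1

yes yes no yes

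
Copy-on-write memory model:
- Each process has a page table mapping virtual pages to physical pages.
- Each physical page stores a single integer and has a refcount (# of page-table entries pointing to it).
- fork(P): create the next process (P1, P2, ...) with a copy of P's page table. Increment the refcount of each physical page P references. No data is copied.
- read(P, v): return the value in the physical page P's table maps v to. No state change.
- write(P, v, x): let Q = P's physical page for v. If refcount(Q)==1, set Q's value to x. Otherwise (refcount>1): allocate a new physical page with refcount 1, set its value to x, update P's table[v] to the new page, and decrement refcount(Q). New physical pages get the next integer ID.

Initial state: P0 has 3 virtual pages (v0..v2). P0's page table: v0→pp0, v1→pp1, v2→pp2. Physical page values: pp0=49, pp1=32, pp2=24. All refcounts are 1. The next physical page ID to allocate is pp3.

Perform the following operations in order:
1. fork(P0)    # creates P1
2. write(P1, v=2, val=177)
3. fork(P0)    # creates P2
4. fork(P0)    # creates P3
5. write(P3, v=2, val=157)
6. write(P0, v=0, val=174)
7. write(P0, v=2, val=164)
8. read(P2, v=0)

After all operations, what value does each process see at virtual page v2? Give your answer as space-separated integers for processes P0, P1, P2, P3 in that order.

Op 1: fork(P0) -> P1. 3 ppages; refcounts: pp0:2 pp1:2 pp2:2
Op 2: write(P1, v2, 177). refcount(pp2)=2>1 -> COPY to pp3. 4 ppages; refcounts: pp0:2 pp1:2 pp2:1 pp3:1
Op 3: fork(P0) -> P2. 4 ppages; refcounts: pp0:3 pp1:3 pp2:2 pp3:1
Op 4: fork(P0) -> P3. 4 ppages; refcounts: pp0:4 pp1:4 pp2:3 pp3:1
Op 5: write(P3, v2, 157). refcount(pp2)=3>1 -> COPY to pp4. 5 ppages; refcounts: pp0:4 pp1:4 pp2:2 pp3:1 pp4:1
Op 6: write(P0, v0, 174). refcount(pp0)=4>1 -> COPY to pp5. 6 ppages; refcounts: pp0:3 pp1:4 pp2:2 pp3:1 pp4:1 pp5:1
Op 7: write(P0, v2, 164). refcount(pp2)=2>1 -> COPY to pp6. 7 ppages; refcounts: pp0:3 pp1:4 pp2:1 pp3:1 pp4:1 pp5:1 pp6:1
Op 8: read(P2, v0) -> 49. No state change.
P0: v2 -> pp6 = 164
P1: v2 -> pp3 = 177
P2: v2 -> pp2 = 24
P3: v2 -> pp4 = 157

Answer: 164 177 24 157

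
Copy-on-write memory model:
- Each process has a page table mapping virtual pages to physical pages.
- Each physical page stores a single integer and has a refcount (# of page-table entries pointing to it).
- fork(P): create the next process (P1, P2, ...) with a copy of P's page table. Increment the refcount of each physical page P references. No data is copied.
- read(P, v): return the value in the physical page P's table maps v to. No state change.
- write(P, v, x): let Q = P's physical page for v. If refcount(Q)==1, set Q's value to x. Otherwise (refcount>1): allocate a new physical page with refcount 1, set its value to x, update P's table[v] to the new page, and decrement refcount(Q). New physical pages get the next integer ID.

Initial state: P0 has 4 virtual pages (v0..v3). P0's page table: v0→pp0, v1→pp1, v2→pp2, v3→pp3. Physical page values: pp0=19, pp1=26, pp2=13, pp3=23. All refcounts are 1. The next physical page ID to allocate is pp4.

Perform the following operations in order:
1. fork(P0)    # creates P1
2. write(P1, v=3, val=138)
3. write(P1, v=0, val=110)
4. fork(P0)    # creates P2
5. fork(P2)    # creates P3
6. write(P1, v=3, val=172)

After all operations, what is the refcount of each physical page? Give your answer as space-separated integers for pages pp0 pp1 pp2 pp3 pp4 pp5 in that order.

Op 1: fork(P0) -> P1. 4 ppages; refcounts: pp0:2 pp1:2 pp2:2 pp3:2
Op 2: write(P1, v3, 138). refcount(pp3)=2>1 -> COPY to pp4. 5 ppages; refcounts: pp0:2 pp1:2 pp2:2 pp3:1 pp4:1
Op 3: write(P1, v0, 110). refcount(pp0)=2>1 -> COPY to pp5. 6 ppages; refcounts: pp0:1 pp1:2 pp2:2 pp3:1 pp4:1 pp5:1
Op 4: fork(P0) -> P2. 6 ppages; refcounts: pp0:2 pp1:3 pp2:3 pp3:2 pp4:1 pp5:1
Op 5: fork(P2) -> P3. 6 ppages; refcounts: pp0:3 pp1:4 pp2:4 pp3:3 pp4:1 pp5:1
Op 6: write(P1, v3, 172). refcount(pp4)=1 -> write in place. 6 ppages; refcounts: pp0:3 pp1:4 pp2:4 pp3:3 pp4:1 pp5:1

Answer: 3 4 4 3 1 1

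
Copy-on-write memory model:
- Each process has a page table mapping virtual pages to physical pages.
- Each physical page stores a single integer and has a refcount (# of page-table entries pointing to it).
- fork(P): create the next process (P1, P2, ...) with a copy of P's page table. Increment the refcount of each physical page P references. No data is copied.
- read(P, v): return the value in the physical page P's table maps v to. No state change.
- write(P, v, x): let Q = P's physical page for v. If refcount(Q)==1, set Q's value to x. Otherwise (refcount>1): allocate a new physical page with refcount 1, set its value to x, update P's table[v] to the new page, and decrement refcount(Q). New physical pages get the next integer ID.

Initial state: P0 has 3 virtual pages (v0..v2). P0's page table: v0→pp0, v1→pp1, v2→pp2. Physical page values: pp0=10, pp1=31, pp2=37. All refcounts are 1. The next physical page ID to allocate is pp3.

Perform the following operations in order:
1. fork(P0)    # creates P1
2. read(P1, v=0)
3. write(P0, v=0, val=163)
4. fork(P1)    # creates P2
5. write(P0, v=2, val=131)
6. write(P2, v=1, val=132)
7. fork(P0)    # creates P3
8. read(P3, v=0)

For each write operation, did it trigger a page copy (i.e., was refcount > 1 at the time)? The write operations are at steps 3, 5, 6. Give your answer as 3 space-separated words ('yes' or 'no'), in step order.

Op 1: fork(P0) -> P1. 3 ppages; refcounts: pp0:2 pp1:2 pp2:2
Op 2: read(P1, v0) -> 10. No state change.
Op 3: write(P0, v0, 163). refcount(pp0)=2>1 -> COPY to pp3. 4 ppages; refcounts: pp0:1 pp1:2 pp2:2 pp3:1
Op 4: fork(P1) -> P2. 4 ppages; refcounts: pp0:2 pp1:3 pp2:3 pp3:1
Op 5: write(P0, v2, 131). refcount(pp2)=3>1 -> COPY to pp4. 5 ppages; refcounts: pp0:2 pp1:3 pp2:2 pp3:1 pp4:1
Op 6: write(P2, v1, 132). refcount(pp1)=3>1 -> COPY to pp5. 6 ppages; refcounts: pp0:2 pp1:2 pp2:2 pp3:1 pp4:1 pp5:1
Op 7: fork(P0) -> P3. 6 ppages; refcounts: pp0:2 pp1:3 pp2:2 pp3:2 pp4:2 pp5:1
Op 8: read(P3, v0) -> 163. No state change.

yes yes yes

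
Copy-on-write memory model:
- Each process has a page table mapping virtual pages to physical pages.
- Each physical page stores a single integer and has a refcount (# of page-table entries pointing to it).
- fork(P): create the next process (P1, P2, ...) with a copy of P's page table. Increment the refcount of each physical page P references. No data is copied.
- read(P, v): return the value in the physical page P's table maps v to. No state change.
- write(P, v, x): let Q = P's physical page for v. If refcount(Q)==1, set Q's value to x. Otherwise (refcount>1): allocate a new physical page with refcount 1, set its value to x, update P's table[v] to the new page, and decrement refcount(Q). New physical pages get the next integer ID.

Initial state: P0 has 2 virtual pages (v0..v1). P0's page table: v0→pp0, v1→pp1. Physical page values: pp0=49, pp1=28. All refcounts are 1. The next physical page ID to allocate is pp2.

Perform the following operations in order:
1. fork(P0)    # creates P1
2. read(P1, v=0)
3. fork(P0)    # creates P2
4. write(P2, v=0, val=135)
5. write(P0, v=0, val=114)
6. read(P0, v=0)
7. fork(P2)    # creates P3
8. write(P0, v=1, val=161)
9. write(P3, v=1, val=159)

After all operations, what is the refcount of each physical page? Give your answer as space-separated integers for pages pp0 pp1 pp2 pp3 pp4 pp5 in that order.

Answer: 1 2 2 1 1 1

Derivation:
Op 1: fork(P0) -> P1. 2 ppages; refcounts: pp0:2 pp1:2
Op 2: read(P1, v0) -> 49. No state change.
Op 3: fork(P0) -> P2. 2 ppages; refcounts: pp0:3 pp1:3
Op 4: write(P2, v0, 135). refcount(pp0)=3>1 -> COPY to pp2. 3 ppages; refcounts: pp0:2 pp1:3 pp2:1
Op 5: write(P0, v0, 114). refcount(pp0)=2>1 -> COPY to pp3. 4 ppages; refcounts: pp0:1 pp1:3 pp2:1 pp3:1
Op 6: read(P0, v0) -> 114. No state change.
Op 7: fork(P2) -> P3. 4 ppages; refcounts: pp0:1 pp1:4 pp2:2 pp3:1
Op 8: write(P0, v1, 161). refcount(pp1)=4>1 -> COPY to pp4. 5 ppages; refcounts: pp0:1 pp1:3 pp2:2 pp3:1 pp4:1
Op 9: write(P3, v1, 159). refcount(pp1)=3>1 -> COPY to pp5. 6 ppages; refcounts: pp0:1 pp1:2 pp2:2 pp3:1 pp4:1 pp5:1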